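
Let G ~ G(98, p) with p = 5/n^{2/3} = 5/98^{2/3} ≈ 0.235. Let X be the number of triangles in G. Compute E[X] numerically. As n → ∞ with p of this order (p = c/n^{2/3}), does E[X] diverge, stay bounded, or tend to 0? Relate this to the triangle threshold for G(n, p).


Number of potential triangles: C(98, 3) = 152096.
Each occurs with probability p³ ≈ (0.235)³ ≈ 1.30154e-02.
By linearity: E[X] = C(98, 3)·p³ ≈ 152096 · 1.30154e-02 ≈ 1979.592.
Since α = 2/3 < 1, p = c/n^{2/3} ≫ 1/n is above the triangle threshold p ~ 1/n. Asymptotically E[X] ~ (c³/6)·n^{3(1−α)} = (5³/6)·n^{1} → ∞; triangles are abundant w.h.p.

E[X] ≈ 1979.592; in regime p = Θ(1/n^{2/3}) E[X] diverges (above the triangle threshold p ~ 1/n).


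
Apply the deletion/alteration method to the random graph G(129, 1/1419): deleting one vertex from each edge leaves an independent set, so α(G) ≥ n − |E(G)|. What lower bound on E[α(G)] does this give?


E[|E(G)|] = C(129, 2)·p = 8256 · (1/1419) = 64/11.
E[α(G)] ≥ n − E[|E(G)|] = 129 − 64/11 = 1355/11.
Numerically: ≈ 123.182.
(This is only a lower bound; the true E[α(G)] may be larger.)

E[α(G)] ≥ 1355/11 ≈ 123.182.


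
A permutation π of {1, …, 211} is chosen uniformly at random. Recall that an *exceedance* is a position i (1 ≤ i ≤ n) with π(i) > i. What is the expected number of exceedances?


Write X = Σ_{i=1}^{211} X_i, where X_i = 1_{π(i) > i}.
For each fixed i, π(i) is uniform over {1, …, 211} (marginal of a uniform permutation), so P[π(i) > i] = (n − i)/n. Summing: Σ_{i=1}^{211} (n − i)/n = (0 + 1 + … + 210)/211 = 211(211 − 1)/(2·211) = (211 − 1)/2.
Hence E[X] = Σ_{i=1}^{211} (211 − i)/211 = 105 ≈ 105.00000.

E[X] = 105 = 105.00000.


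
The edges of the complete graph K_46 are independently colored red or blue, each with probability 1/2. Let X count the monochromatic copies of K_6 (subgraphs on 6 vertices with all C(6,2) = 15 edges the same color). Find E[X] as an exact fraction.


Let X = Σ_S X_S over the C(46, 6) = 9366819 subsets S of size 6, where X_S = 1 if the K_6 on S is monochromatic.
For a fixed S, the K_6 on S has C(6, 2) = 15 edges. P[all 15 edges red] = (1/2)^15, and likewise for blue, so P[monochromatic] = 2·(1/2)^15 = 2^{1 − 15} = 1/16384.
By linearity of expectation: E[X] = C(46, 6) · 2^{1 − 15} = 9366819 · 1/16384 = 9366819/16384.
Numerically: E[X] ≈ 571.7053.

E[X] = C(46,6)·2^(1−C(6,2)) = 9366819/16384 ≈ 571.7053.


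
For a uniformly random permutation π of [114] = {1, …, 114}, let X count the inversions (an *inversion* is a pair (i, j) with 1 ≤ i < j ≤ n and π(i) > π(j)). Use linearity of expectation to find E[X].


Write X = Σ X_I over the C(114, 2) = 6441 pairs i < j, with X_I the indicator of one inversion.
There are 6441 indicators.
For each fixed pair i < j, the values π(i) and π(j) are two distinct elements of {1, …, 114} in uniformly random order; by symmetry P[π(i) > π(j)] = 1/2.
By linearity: E[X] = 6441 · (1/2) = C(114, 2) · (1/2) = 6441/2 = 6441/2 ≈ 3220.500.

E[X] = 6441/2 = 3220.500.


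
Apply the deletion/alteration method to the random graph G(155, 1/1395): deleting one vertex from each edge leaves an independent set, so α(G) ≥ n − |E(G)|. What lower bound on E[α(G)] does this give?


E[|E(G)|] = C(155, 2)·p = 11935 · (1/1395) = 77/9.
E[α(G)] ≥ n − E[|E(G)|] = 155 − 77/9 = 1318/9.
Numerically: ≈ 146.44444.
(This is only a lower bound; the true E[α(G)] may be larger.)

E[α(G)] ≥ 1318/9 ≈ 146.44444.


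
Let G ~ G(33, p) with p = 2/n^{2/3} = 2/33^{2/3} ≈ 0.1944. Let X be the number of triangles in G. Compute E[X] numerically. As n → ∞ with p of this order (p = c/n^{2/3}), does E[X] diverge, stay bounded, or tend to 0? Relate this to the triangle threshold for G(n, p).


Number of potential triangles: C(33, 3) = 5456.
Each occurs with probability p³ ≈ (0.1944)³ ≈ 7.346189e-03.
By linearity: E[X] = C(33, 3)·p³ ≈ 5456 · 7.346189e-03 ≈ 40.0808.
Since α = 2/3 < 1, p = c/n^{2/3} ≫ 1/n is above the triangle threshold p ~ 1/n. Asymptotically E[X] ~ (c³/6)·n^{3(1−α)} = (2³/6)·n^{1} → ∞; triangles are abundant w.h.p.

E[X] ≈ 40.0808; in regime p = Θ(1/n^{2/3}) E[X] diverges (above the triangle threshold p ~ 1/n).


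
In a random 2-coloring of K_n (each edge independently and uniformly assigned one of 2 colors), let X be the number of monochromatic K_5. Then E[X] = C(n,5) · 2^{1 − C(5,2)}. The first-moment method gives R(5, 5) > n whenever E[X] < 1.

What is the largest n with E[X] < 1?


We need C(n, 5) · 2^{1 − 10} < 1, i.e. C(n, 5) < 2^{10 − 1} = 512.
Check values of n near the boundary:
  n = 10: C(10, 5) = 252; 252 < 512? YES
  n = 11: C(11, 5) = 462; 462 < 512? YES
  n = 12: C(12, 5) = 792; 792 < 512? NO
  n = 13: C(13, 5) = 1287; 1287 < 512? NO
  n = 14: C(14, 5) = 2002; 2002 < 512? NO
The largest n with C(n, 5) < 512 is n = 11 (where E[X] = 231/256 ≈ 0.902344). Hence R(5, 5) > 11, i.e. R(5, 5) ≥ 12.

Largest n = 11; hence R(5, 5) > 11.


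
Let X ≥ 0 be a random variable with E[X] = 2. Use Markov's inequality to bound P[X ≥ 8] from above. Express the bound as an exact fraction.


μ = E[X] = 2, a = 8.
Markov: P[X ≥ 8] ≤ μ/a = (2)/8 = 1/4.
Numerically: ≈ 0.25000.
(Since a = 8 > μ = 2.00000, the bound 1/4 is < 1 and informative.)

P[X ≥ 8] ≤ 1/4 ≈ 0.25000.


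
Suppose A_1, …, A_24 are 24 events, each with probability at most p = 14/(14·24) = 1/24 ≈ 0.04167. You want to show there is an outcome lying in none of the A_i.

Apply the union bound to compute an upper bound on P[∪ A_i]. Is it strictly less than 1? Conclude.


Union bound: P[∪_{i=1}^{24} A_i] ≤ Σ_i P[A_i] ≤ 24·p = 24·(1/24) = 1.
Numerically: 1 ≈ 1.00000.
Is 1 < 1? NO.
Since the bound 1 is ≥ 1, the union bound is uninformative here; it does NOT by itself certify existence.

24·p = 1 ≈ 1.00000; existence NOT certified by the union bound.


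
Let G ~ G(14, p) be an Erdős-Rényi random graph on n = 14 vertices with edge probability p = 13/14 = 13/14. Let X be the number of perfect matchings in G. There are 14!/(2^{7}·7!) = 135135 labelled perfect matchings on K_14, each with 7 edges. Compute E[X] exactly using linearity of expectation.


K_14 has 14!/(2^{7}·7!) = 135135 labelled perfect matchings.
For each such perfect matching H, let X_H = 1 if all 7 edges of H are present in G. Then P[X_H = 1] = p^{7} = (13/14)^{7} = 62748517/105413504.
By linearity: E[X] = Σ_H E[X_H] = 135135 · p^{7} = 135135 · 62748517/105413504 = 1211360120685/15059072.
Numerically: E[X] ≈ 8.044e+04.

E[X] = 135135 · (13/14)^{7} = 1211360120685/15059072 ≈ 8.044e+04.


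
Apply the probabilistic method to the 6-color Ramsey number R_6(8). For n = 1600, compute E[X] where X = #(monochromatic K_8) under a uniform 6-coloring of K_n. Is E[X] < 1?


E[X] = C(1600, 8) · 6^{1 − 28} = 1046712188466516943800 · 6^{−27} = 1046712188466516943800/1023490369077469249536.
As a reduced fraction: E[X] = 4845889761419059925/4738381338321616896 ≈ 1.022689.
Is E[X] < 1? NO.
Since E[X] ≥ 1, the first-moment bound is inconclusive at n = 1600; it does NOT by itself certify R_6(8) > 1600.

E[X] = 4845889761419059925/4738381338321616896 ≈ 1.022689; E[X] ≥ 1; first-moment method inconclusive here.


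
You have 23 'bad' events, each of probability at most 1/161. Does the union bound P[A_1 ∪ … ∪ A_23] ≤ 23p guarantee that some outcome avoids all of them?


Union bound: P[∪_{i=1}^{23} A_i] ≤ Σ_i P[A_i] ≤ 23·p = 23·(1/161) = 1/7.
Numerically: 1/7 ≈ 0.143.
Is 1/7 < 1? YES.
Since P[∪ A_i] ≤ 1/7 < 1, the complement has P[∩ A_i^c] ≥ 1 − 1/7 = 6/7 > 0, so some outcome avoids every A_i.

23·p = 1/7 ≈ 0.143; existence CERTIFIED by the union bound.


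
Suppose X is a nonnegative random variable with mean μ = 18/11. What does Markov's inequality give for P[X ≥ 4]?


μ = E[X] = 18/11, a = 4.
Markov: P[X ≥ 4] ≤ μ/a = (18/11)/4 = 9/22.
Numerically: ≈ 0.409091.
(Since a = 4 > μ = 1.636364, the bound 9/22 is < 1 and informative.)

P[X ≥ 4] ≤ 9/22 ≈ 0.409091.


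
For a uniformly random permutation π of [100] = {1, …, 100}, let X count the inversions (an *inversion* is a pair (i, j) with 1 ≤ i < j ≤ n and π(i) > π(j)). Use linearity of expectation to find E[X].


Write X = Σ X_I over the C(100, 2) = 4950 pairs i < j, with X_I the indicator of one inversion.
There are 4950 indicators.
For each fixed pair i < j, the values π(i) and π(j) are two distinct elements of {1, …, 100} in uniformly random order; by symmetry P[π(i) > π(j)] = 1/2.
By linearity: E[X] = 4950 · (1/2) = C(100, 2) · (1/2) = 4950/2 = 2475 ≈ 2475.000.

E[X] = 2475 = 2475.000.


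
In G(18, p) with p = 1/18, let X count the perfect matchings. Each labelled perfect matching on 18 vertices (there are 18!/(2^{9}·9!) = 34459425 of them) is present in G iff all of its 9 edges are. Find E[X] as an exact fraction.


K_18 has 18!/(2^{9}·9!) = 34459425 labelled perfect matchings.
For each such perfect matching H, let X_H = 1 if all 9 edges of H are present in G. Then P[X_H = 1] = p^{9} = (1/18)^{9} = 1/198359290368.
By linearity: E[X] = Σ_H E[X_H] = 34459425 · p^{9} = 34459425 · 1/198359290368 = 425425/2448880128.
Numerically: E[X] ≈ 0.000174.

E[X] = 34459425 · (1/18)^{9} = 425425/2448880128 ≈ 0.000174.


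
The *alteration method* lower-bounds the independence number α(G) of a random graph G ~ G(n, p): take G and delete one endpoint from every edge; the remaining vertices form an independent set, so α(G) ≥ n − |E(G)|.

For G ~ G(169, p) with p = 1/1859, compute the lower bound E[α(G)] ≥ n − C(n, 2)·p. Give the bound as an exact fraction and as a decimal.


E[|E(G)|] = C(169, 2)·p = 14196 · (1/1859) = 84/11.
E[α(G)] ≥ n − E[|E(G)|] = 169 − 84/11 = 1775/11.
Numerically: ≈ 161.3636.
(This is only a lower bound; the true E[α(G)] may be larger.)

E[α(G)] ≥ 1775/11 ≈ 161.3636.


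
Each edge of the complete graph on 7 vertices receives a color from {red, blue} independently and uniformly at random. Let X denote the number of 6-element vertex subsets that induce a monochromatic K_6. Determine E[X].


Let X = Σ_S X_S over the C(7, 6) = 7 subsets S of size 6, where X_S = 1 if the K_6 on S is monochromatic.
For a fixed S, the K_6 on S has C(6, 2) = 15 edges. P[all 15 edges red] = (1/2)^15, and likewise for blue, so P[monochromatic] = 2·(1/2)^15 = 2^{1 − 15} = 1/16384.
By linearity of expectation: E[X] = C(7, 6) · 2^{1 − 15} = 7 · 1/16384 = 7/16384.
Numerically: E[X] ≈ 0.00043.

E[X] = C(7,6)·2^(1−C(6,2)) = 7/16384 ≈ 0.00043.


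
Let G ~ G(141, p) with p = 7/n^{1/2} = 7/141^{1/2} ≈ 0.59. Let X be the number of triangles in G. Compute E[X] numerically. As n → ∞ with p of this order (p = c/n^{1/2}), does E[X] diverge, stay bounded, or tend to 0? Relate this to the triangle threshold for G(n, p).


Number of potential triangles: C(141, 3) = 457310.
Each occurs with probability p³ ≈ (0.59)³ ≈ 2.04864e-01.
By linearity: E[X] = C(141, 3)·p³ ≈ 457310 · 2.04864e-01 ≈ 93686.313.
Since α = 1/2 < 1, p = c/n^{1/2} ≫ 1/n is above the triangle threshold p ~ 1/n. Asymptotically E[X] ~ (c³/6)·n^{3(1−α)} = (7³/6)·n^{1.5} → ∞; triangles are abundant w.h.p.

E[X] ≈ 93686.313; in regime p = Θ(1/n^{1/2}) E[X] diverges (above the triangle threshold p ~ 1/n).


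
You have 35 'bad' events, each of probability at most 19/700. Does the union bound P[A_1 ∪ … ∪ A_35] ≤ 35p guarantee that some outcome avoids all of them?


Union bound: P[∪_{i=1}^{35} A_i] ≤ Σ_i P[A_i] ≤ 35·p = 35·(19/700) = 19/20.
Numerically: 19/20 ≈ 0.9500.
Is 19/20 < 1? YES.
Since P[∪ A_i] ≤ 19/20 < 1, the complement has P[∩ A_i^c] ≥ 1 − 19/20 = 1/20 > 0, so some outcome avoids every A_i.

35·p = 19/20 ≈ 0.9500; existence CERTIFIED by the union bound.


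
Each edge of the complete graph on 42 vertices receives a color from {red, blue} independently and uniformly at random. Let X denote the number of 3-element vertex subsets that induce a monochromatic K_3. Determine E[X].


Let X = Σ_S X_S over the C(42, 3) = 11480 subsets S of size 3, where X_S = 1 if the K_3 on S is monochromatic.
For a fixed S, the K_3 on S has C(3, 2) = 3 edges. P[all 3 edges red] = (1/2)^3, and likewise for blue, so P[monochromatic] = 2·(1/2)^3 = 2^{1 − 3} = 1/4.
Summing: E[X] = C(42, 3) · 2^{1 − 3} = 11480 · 1/4 = 2870.
Numerically: E[X] ≈ 2870.0000.

E[X] = C(42,3)·2^(1−C(3,2)) = 2870 ≈ 2870.0000.


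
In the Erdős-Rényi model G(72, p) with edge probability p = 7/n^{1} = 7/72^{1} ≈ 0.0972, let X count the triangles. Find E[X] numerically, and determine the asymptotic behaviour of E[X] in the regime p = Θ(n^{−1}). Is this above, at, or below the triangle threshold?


Number of potential triangles: C(72, 3) = 59640.
Each occurs with probability p³ ≈ (0.0972)³ ≈ 9.18960e-04.
By linearity: E[X] = C(72, 3)·p³ ≈ 59640 · 9.18960e-04 ≈ 54.807.
Here α = 1, so p = 7/n is exactly at the triangle threshold p ~ 1/n. Asymptotically E[X] → c³/6 = 7³/6 = 343/6 ≈ 57.167, a bounded constant. In this regime the triangle count is asymptotically Poisson(c³/6).

E[X] ≈ 54.807; in regime p = Θ(1/n^{1}) E[X] stays bounded (at the triangle threshold p ~ 1/n).


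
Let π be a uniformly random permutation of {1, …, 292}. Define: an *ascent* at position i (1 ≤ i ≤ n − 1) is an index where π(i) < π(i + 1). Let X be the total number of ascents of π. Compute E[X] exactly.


Write X = Σ X_I over i = 1, …, 291, with X_I the indicator of one ascent.
There are 291 indicators.
For each fixed i, the pair (π(i), π(i+1)) is a uniformly random ordered pair of distinct values from {1, …, 292}; by symmetry P[π(i) < π(i+1)] = 1/2.
By linearity: E[X] = 291 · (1/2) = (292 − 1) · (1/2) = 291/2 ≈ 145.5000.

E[X] = 291/2 = 145.5000.


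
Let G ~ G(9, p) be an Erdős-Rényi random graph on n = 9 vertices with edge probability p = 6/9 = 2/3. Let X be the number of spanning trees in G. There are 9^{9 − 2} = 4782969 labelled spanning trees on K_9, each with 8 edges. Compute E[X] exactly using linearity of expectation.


K_9 has 9^{9 − 2} = 4782969 labelled spanning trees.
For each such spanning tree H, let X_H = 1 if all 8 edges of H are present in G. Then P[X_H = 1] = p^{8} = (2/3)^{8} = 256/6561.
By linearity of expectation: E[X] = Σ_H E[X_H] = 4782969 · p^{8} = 4782969 · 256/6561 = 186624.
Numerically: E[X] ≈ 1.866e+05.

E[X] = 4782969 · (2/3)^{8} = 186624 ≈ 1.866e+05.


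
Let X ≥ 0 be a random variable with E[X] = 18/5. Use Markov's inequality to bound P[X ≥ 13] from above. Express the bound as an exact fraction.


μ = E[X] = 18/5, a = 13.
Markov: P[X ≥ 13] ≤ μ/a = (18/5)/13 = 18/65.
Numerically: ≈ 0.2769.
(Since a = 13 > μ = 3.6000, the bound 18/65 is < 1 and informative.)

P[X ≥ 13] ≤ 18/65 ≈ 0.2769.


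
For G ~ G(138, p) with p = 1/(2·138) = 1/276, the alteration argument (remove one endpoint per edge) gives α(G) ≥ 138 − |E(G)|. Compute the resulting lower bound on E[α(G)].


E[|E(G)|] = C(138, 2)·p = 9453 · (1/276) = 137/4.
E[α(G)] ≥ n − E[|E(G)|] = 138 − 137/4 = 415/4.
Numerically: ≈ 103.7500.
(This is only a lower bound; the true E[α(G)] may be larger.)

E[α(G)] ≥ 415/4 ≈ 103.7500.


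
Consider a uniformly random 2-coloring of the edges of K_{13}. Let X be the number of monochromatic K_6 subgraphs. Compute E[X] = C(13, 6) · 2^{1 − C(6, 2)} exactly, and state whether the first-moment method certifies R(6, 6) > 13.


E[X] = C(13, 6) · 2^{1 − 15} = 1716 · 2^{−14} = 1716/16384.
As a reduced fraction: E[X] = 429/4096 ≈ 0.105.
Is E[X] < 1? YES.
Since E[X] < 1, there exists a 2-coloring of K_{13} with no monochromatic K_6; hence R(6, 6) > 13.

E[X] = 429/4096 ≈ 0.105; E[X] < 1, so R(6, 6) > 13.


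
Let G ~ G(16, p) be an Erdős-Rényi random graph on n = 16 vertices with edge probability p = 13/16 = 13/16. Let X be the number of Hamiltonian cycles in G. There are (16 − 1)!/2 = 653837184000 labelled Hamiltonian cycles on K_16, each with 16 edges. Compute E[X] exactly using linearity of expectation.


K_16 has (16 − 1)!/2 = 653837184000 labelled Hamiltonian cycles.
For each such Hamiltonian cycle H, let X_H = 1 if all 16 edges of H are present in G. Then P[X_H = 1] = p^{16} = (13/16)^{16} = 665416609183179841/18446744073709551616.
Summing the indicators: E[X] = Σ_H E[X_H] = 653837184000 · p^{16} = 653837184000 · 665416609183179841/18446744073709551616 = 424877072202303561918952875/18014398509481984.
Numerically: E[X] ≈ 2.359e+10.

E[X] = 653837184000 · (13/16)^{16} = 424877072202303561918952875/18014398509481984 ≈ 2.359e+10.


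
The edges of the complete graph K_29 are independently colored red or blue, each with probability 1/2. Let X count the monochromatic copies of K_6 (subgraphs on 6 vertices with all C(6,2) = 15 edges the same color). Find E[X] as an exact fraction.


Let X = Σ_S X_S over the C(29, 6) = 475020 subsets S of size 6, where X_S = 1 if the K_6 on S is monochromatic.
For a fixed S, the K_6 on S has C(6, 2) = 15 edges. P[all 15 edges red] = (1/2)^15, and likewise for blue, so P[monochromatic] = 2·(1/2)^15 = 2^{1 − 15} = 1/16384.
By linearity of expectation: E[X] = C(29, 6) · 2^{1 − 15} = 475020 · 1/16384 = 118755/4096.
Numerically: E[X] ≈ 28.9929.

E[X] = C(29,6)·2^(1−C(6,2)) = 118755/4096 ≈ 28.9929.


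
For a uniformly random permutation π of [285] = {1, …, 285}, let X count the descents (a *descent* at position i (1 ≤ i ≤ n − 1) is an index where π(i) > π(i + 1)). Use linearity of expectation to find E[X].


Write X = Σ X_I over i = 1, …, 284, with X_I the indicator of one descent.
There are 284 indicators.
For each fixed i, the pair (π(i), π(i+1)) is a uniformly random ordered pair of distinct values from {1, …, 285}; by symmetry P[π(i) > π(i+1)] = 1/2.
By linearity: E[X] = 284 · (1/2) = (285 − 1) · (1/2) = 142 ≈ 142.0000.

E[X] = 142 = 142.0000.


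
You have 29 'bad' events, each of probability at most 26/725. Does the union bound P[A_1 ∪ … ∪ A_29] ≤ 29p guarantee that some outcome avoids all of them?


Union bound: P[∪_{i=1}^{29} A_i] ≤ Σ_i P[A_i] ≤ 29·p = 29·(26/725) = 26/25.
Numerically: 26/25 ≈ 1.0400.
Is 26/25 < 1? NO.
Since the bound 26/25 is ≥ 1, the union bound is uninformative here; it does NOT by itself certify existence.

29·p = 26/25 ≈ 1.0400; existence NOT certified by the union bound.


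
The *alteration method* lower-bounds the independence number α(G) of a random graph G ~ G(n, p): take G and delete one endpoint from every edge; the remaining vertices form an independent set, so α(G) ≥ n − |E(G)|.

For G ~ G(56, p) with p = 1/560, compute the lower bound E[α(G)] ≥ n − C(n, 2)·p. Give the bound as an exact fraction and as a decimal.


E[|E(G)|] = C(56, 2)·p = 1540 · (1/560) = 11/4.
E[α(G)] ≥ n − E[|E(G)|] = 56 − 11/4 = 213/4.
Numerically: ≈ 53.2500.
(This is only a lower bound; the true E[α(G)] may be larger.)

E[α(G)] ≥ 213/4 ≈ 53.2500.


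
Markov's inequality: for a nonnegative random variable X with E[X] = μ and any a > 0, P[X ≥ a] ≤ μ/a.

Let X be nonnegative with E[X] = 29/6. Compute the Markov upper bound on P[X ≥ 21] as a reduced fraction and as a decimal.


μ = E[X] = 29/6, a = 21.
Markov: P[X ≥ 21] ≤ μ/a = (29/6)/21 = 29/126.
Numerically: ≈ 0.230159.
(Since a = 21 > μ = 4.833333, the bound 29/126 is < 1 and informative.)

P[X ≥ 21] ≤ 29/126 ≈ 0.230159.


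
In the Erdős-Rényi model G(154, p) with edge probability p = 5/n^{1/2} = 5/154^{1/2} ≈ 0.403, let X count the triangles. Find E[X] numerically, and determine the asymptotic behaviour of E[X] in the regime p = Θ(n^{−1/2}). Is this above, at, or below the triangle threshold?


Number of potential triangles: C(154, 3) = 596904.
Each occurs with probability p³ ≈ (0.403)³ ≈ 6.54077e-02.
By linearity: E[X] = C(154, 3)·p³ ≈ 596904 · 6.54077e-02 ≈ 39042.123.
Since α = 1/2 < 1, p = c/n^{1/2} ≫ 1/n is above the triangle threshold p ~ 1/n. Asymptotically E[X] ~ (c³/6)·n^{3(1−α)} = (5³/6)·n^{1.5} → ∞; triangles are abundant w.h.p.

E[X] ≈ 39042.123; in regime p = Θ(1/n^{1/2}) E[X] diverges (above the triangle threshold p ~ 1/n).


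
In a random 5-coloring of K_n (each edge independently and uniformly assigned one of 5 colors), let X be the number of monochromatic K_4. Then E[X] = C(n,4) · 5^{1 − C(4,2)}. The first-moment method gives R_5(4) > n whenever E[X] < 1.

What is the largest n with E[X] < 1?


We need C(n, 4) · 5^{1 − 6} < 1, i.e. C(n, 4) < 5^{6 − 1} = 3125.
Check values of n near the boundary:
  n = 15: C(15, 4) = 1365; 1365 < 3125? YES
  n = 16: C(16, 4) = 1820; 1820 < 3125? YES
  n = 17: C(17, 4) = 2380; 2380 < 3125? YES
  n = 18: C(18, 4) = 3060; 3060 < 3125? YES
  n = 19: C(19, 4) = 3876; 3876 < 3125? NO
  n = 20: C(20, 4) = 4845; 4845 < 3125? NO
  n = 21: C(21, 4) = 5985; 5985 < 3125? NO
The largest n with C(n, 4) < 3125 is n = 18 (where E[X] = 612/625 ≈ 0.9792). Hence R_5(4) > 18, i.e. R_5(4) ≥ 19.

Largest n = 18; hence R_5(4) > 18.


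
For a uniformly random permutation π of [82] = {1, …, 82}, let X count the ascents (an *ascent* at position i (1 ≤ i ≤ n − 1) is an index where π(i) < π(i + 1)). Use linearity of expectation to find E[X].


Write X = Σ X_I over i = 1, …, 81, with X_I the indicator of one ascent.
There are 81 indicators.
For each fixed i, the pair (π(i), π(i+1)) is a uniformly random ordered pair of distinct values from {1, …, 82}; by symmetry P[π(i) < π(i+1)] = 1/2.
By linearity: E[X] = 81 · (1/2) = (82 − 1) · (1/2) = 81/2 ≈ 40.500000.

E[X] = 81/2 = 40.500000.


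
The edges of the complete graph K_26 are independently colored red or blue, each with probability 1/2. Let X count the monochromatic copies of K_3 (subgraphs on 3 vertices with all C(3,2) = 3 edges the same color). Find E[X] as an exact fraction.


Let X = Σ_S X_S over the C(26, 3) = 2600 subsets S of size 3, where X_S = 1 if the K_3 on S is monochromatic.
For a fixed S, the K_3 on S has C(3, 2) = 3 edges. P[all 3 edges red] = (1/2)^3, and likewise for blue, so P[monochromatic] = 2·(1/2)^3 = 2^{1 − 3} = 1/4.
By linearity: E[X] = C(26, 3) · 2^{1 − 3} = 2600 · 1/4 = 650.
Numerically: E[X] ≈ 650.000.

E[X] = C(26,3)·2^(1−C(3,2)) = 650 ≈ 650.000.


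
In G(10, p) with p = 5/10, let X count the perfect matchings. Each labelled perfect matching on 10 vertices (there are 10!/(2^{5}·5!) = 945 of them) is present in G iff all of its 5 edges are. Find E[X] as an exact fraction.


K_10 has 10!/(2^{5}·5!) = 945 labelled perfect matchings.
For each such perfect matching H, let X_H = 1 if all 5 edges of H are present in G. Then P[X_H = 1] = p^{5} = (1/2)^{5} = 1/32.
By linearity: E[X] = Σ_H E[X_H] = 945 · p^{5} = 945 · 1/32 = 945/32.
Numerically: E[X] ≈ 29.5.

E[X] = 945 · (1/2)^{5} = 945/32 ≈ 29.5.


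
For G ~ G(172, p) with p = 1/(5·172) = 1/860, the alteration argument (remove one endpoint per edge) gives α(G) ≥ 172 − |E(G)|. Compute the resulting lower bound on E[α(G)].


E[|E(G)|] = C(172, 2)·p = 14706 · (1/860) = 171/10.
E[α(G)] ≥ n − E[|E(G)|] = 172 − 171/10 = 1549/10.
Numerically: ≈ 154.900.
(This is only a lower bound; the true E[α(G)] may be larger.)

E[α(G)] ≥ 1549/10 ≈ 154.900.


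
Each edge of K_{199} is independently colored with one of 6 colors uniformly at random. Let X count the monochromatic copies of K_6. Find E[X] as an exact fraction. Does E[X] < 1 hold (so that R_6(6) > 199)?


E[X] = C(199, 6) · 6^{1 − 15} = 79936367511 · 6^{−14} = 79936367511/78364164096.
As a reduced fraction: E[X] = 26645455837/26121388032 ≈ 1.020063.
Is E[X] < 1? NO.
Since E[X] ≥ 1, the first-moment bound is inconclusive at n = 199; it does NOT by itself certify R_6(6) > 199.

E[X] = 26645455837/26121388032 ≈ 1.020063; E[X] ≥ 1; first-moment method inconclusive here.


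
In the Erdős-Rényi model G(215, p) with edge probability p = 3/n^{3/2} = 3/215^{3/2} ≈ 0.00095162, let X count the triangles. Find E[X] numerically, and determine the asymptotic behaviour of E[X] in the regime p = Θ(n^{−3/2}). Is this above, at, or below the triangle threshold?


Number of potential triangles: C(215, 3) = 1633355.
Each occurs with probability p³ ≈ (0.00095162)³ ≈ 8.6176866e-10.
By linearity: E[X] = C(215, 3)·p³ ≈ 1633355 · 8.6176866e-10 ≈ 0.00141.
Since α = 3/2 > 1, p = c/n^{3/2} = o(1/n) is below the triangle threshold p ~ 1/n. Asymptotically E[X] ~ (c³/6)·n^{3(1−α)} = (3³/6)·n^{-1.5} → 0, so by Markov's inequality G has no triangles w.h.p.

E[X] ≈ 0.00141; in regime p = Θ(1/n^{3/2}) E[X] tends to 0 (below the triangle threshold p ~ 1/n).


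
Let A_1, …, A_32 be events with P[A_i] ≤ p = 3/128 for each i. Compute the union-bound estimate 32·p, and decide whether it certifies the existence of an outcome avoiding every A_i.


Union bound: P[∪_{i=1}^{32} A_i] ≤ Σ_i P[A_i] ≤ 32·p = 32·(3/128) = 3/4.
Numerically: 3/4 ≈ 0.750000.
Is 3/4 < 1? YES.
Since P[∪ A_i] ≤ 3/4 < 1, the complement has P[∩ A_i^c] ≥ 1 − 3/4 = 1/4 > 0, so some outcome avoids every A_i.

32·p = 3/4 ≈ 0.750000; existence CERTIFIED by the union bound.


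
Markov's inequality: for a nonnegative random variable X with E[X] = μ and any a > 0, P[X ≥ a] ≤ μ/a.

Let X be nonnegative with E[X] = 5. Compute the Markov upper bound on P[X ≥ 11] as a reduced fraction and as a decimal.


μ = E[X] = 5, a = 11.
Markov: P[X ≥ 11] ≤ μ/a = (5)/11 = 5/11.
Numerically: ≈ 0.455.
(Since a = 11 > μ = 5.000, the bound 5/11 is < 1 and informative.)

P[X ≥ 11] ≤ 5/11 ≈ 0.455.


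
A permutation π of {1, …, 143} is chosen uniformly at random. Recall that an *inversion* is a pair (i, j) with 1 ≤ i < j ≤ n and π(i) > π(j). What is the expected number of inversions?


Write X = Σ X_I over the C(143, 2) = 10153 pairs i < j, with X_I the indicator of one inversion.
There are 10153 indicators.
For each fixed pair i < j, the values π(i) and π(j) are two distinct elements of {1, …, 143} in uniformly random order; by symmetry P[π(i) > π(j)] = 1/2.
By linearity: E[X] = 10153 · (1/2) = C(143, 2) · (1/2) = 10153/2 = 10153/2 ≈ 5076.500000.

E[X] = 10153/2 = 5076.500000.


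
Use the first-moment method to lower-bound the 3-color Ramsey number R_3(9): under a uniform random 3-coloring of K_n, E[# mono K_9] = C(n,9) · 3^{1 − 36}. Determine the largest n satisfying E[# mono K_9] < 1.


We need C(n, 9) · 3^{1 − 36} < 1, i.e. C(n, 9) < 3^{36 − 1} = 50031545098999707.
Check values of n near the boundary:
  n = 295: C(295, 9) = 41221140106119260; 41221140106119260 < 50031545098999707? YES
  n = 296: C(296, 9) = 42513789098994080; 42513789098994080 < 50031545098999707? YES
  n = 297: C(297, 9) = 43842345008337645; 43842345008337645 < 50031545098999707? YES
  n = 298: C(298, 9) = 45207677551849890; 45207677551849890 < 50031545098999707? YES
  n = 299: C(299, 9) = 46610674441390059; 46610674441390059 < 50031545098999707? YES
  n = 300: C(300, 9) = 48052241692154700; 48052241692154700 < 50031545098999707? YES
  n = 301: C(301, 9) = 49533303936090975; 49533303936090975 < 50031545098999707? YES
  n = 302: C(302, 9) = 51054804739588650; 51054804739588650 < 50031545098999707? NO
The largest n with C(n, 9) < 50031545098999707 is n = 301 (where E[X] = 16511101312030325/16677181699666569 ≈ 0.9900). Hence R_3(9) > 301, i.e. R_3(9) ≥ 302.

Largest n = 301; hence R_3(9) > 301.


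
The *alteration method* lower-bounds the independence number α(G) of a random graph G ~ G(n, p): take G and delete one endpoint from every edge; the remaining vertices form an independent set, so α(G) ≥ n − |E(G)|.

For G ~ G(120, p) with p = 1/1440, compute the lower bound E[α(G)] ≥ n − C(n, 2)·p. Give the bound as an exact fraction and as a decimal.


E[|E(G)|] = C(120, 2)·p = 7140 · (1/1440) = 119/24.
E[α(G)] ≥ n − E[|E(G)|] = 120 − 119/24 = 2761/24.
Numerically: ≈ 115.042.
(This is only a lower bound; the true E[α(G)] may be larger.)

E[α(G)] ≥ 2761/24 ≈ 115.042.


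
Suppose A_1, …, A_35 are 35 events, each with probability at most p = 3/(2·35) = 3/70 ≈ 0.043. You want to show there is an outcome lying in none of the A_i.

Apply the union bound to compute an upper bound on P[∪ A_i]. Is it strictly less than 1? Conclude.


Union bound: P[∪_{i=1}^{35} A_i] ≤ Σ_i P[A_i] ≤ 35·p = 35·(3/70) = 3/2.
Numerically: 3/2 ≈ 1.500.
Is 3/2 < 1? NO.
Since the bound 3/2 is ≥ 1, the union bound is uninformative here; it does NOT by itself certify existence.

35·p = 3/2 ≈ 1.500; existence NOT certified by the union bound.


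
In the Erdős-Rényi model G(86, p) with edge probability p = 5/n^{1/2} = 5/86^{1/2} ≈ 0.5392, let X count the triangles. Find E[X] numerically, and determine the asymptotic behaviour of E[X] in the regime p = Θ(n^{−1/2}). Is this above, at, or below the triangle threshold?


Number of potential triangles: C(86, 3) = 102340.
Each occurs with probability p³ ≈ (0.5392)³ ≈ 1.567337e-01.
By linearity: E[X] = C(86, 3)·p³ ≈ 102340 · 1.567337e-01 ≈ 16040.1250.
Since α = 1/2 < 1, p = c/n^{1/2} ≫ 1/n is above the triangle threshold p ~ 1/n. Asymptotically E[X] ~ (c³/6)·n^{3(1−α)} = (5³/6)·n^{1.5} → ∞; triangles are abundant w.h.p.

E[X] ≈ 16040.1250; in regime p = Θ(1/n^{1/2}) E[X] diverges (above the triangle threshold p ~ 1/n).


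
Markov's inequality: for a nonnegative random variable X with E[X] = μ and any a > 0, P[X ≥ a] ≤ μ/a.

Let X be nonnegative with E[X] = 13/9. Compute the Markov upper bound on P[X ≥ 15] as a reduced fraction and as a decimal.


μ = E[X] = 13/9, a = 15.
Markov: P[X ≥ 15] ≤ μ/a = (13/9)/15 = 13/135.
Numerically: ≈ 0.096296.
(Since a = 15 > μ = 1.444444, the bound 13/135 is < 1 and informative.)

P[X ≥ 15] ≤ 13/135 ≈ 0.096296.


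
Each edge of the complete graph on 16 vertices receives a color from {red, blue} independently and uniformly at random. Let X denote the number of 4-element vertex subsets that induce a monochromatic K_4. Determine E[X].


Let X = Σ_S X_S over the C(16, 4) = 1820 subsets S of size 4, where X_S = 1 if the K_4 on S is monochromatic.
For a fixed S, the K_4 on S has C(4, 2) = 6 edges. P[all 6 edges red] = (1/2)^6, and likewise for blue, so P[monochromatic] = 2·(1/2)^6 = 2^{1 − 6} = 1/32.
By linearity of expectation: E[X] = C(16, 4) · 2^{1 − 6} = 1820 · 1/32 = 455/8.
Numerically: E[X] ≈ 56.87500.

E[X] = C(16,4)·2^(1−C(4,2)) = 455/8 ≈ 56.87500.


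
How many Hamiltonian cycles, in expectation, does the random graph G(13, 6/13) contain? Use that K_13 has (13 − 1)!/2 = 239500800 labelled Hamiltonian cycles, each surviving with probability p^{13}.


K_13 has (13 − 1)!/2 = 239500800 labelled Hamiltonian cycles.
For each such Hamiltonian cycle H, let X_H = 1 if all 13 edges of H are present in G. Then P[X_H = 1] = p^{13} = (6/13)^{13} = 13060694016/302875106592253.
Summing the indicators: E[X] = Σ_H E[X_H] = 239500800 · p^{13} = 239500800 · 13060694016/302875106592253 = 3128046665387212800/302875106592253.
Numerically: E[X] ≈ 1.033e+04.

E[X] = 239500800 · (6/13)^{13} = 3128046665387212800/302875106592253 ≈ 1.033e+04.


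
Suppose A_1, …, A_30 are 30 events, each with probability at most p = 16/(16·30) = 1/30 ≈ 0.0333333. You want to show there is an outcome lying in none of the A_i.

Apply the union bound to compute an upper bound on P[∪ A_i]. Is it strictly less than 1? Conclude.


Union bound: P[∪_{i=1}^{30} A_i] ≤ Σ_i P[A_i] ≤ 30·p = 30·(1/30) = 1.
Numerically: 1 ≈ 1.0000000.
Is 1 < 1? NO.
Since the bound 1 is ≥ 1, the union bound is uninformative here; it does NOT by itself certify existence.

30·p = 1 ≈ 1.0000000; existence NOT certified by the union bound.


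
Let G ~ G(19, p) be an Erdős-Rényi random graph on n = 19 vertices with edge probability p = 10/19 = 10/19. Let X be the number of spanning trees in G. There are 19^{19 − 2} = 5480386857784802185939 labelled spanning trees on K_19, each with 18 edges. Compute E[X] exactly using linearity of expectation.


K_19 has 19^{19 − 2} = 5480386857784802185939 labelled spanning trees.
For each such spanning tree H, let X_H = 1 if all 18 edges of H are present in G. Then P[X_H = 1] = p^{18} = (10/19)^{18} = 1000000000000000000/104127350297911241532841.
Summing the indicators: E[X] = Σ_H E[X_H] = 5480386857784802185939 · p^{18} = 5480386857784802185939 · 1000000000000000000/104127350297911241532841 = 1000000000000000000/19.
Numerically: E[X] ≈ 5.2632e+16.

E[X] = 5480386857784802185939 · (10/19)^{18} = 1000000000000000000/19 ≈ 5.2632e+16.


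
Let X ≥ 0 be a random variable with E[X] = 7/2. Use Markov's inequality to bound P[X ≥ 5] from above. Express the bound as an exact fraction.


μ = E[X] = 7/2, a = 5.
Markov: P[X ≥ 5] ≤ μ/a = (7/2)/5 = 7/10.
Numerically: ≈ 0.700.
(Since a = 5 > μ = 3.500, the bound 7/10 is < 1 and informative.)

P[X ≥ 5] ≤ 7/10 ≈ 0.700.


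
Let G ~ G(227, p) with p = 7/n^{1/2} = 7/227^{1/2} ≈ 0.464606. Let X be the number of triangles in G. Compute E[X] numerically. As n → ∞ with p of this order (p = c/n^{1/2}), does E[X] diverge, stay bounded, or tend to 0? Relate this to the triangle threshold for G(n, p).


Number of potential triangles: C(227, 3) = 1923825.
Each occurs with probability p³ ≈ (0.464606)³ ≈ 1.00289470e-01.
By linearity: E[X] = C(227, 3)·p³ ≈ 1923825 · 1.00289470e-01 ≈ 192939.388757.
Since α = 1/2 < 1, p = c/n^{1/2} ≫ 1/n is above the triangle threshold p ~ 1/n. Asymptotically E[X] ~ (c³/6)·n^{3(1−α)} = (7³/6)·n^{1.5} → ∞; triangles are abundant w.h.p.

E[X] ≈ 192939.388757; in regime p = Θ(1/n^{1/2}) E[X] diverges (above the triangle threshold p ~ 1/n).


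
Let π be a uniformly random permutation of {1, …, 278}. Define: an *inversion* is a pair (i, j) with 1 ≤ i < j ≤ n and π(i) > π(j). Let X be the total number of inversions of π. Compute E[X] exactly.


Write X = Σ X_I over the C(278, 2) = 38503 pairs i < j, with X_I the indicator of one inversion.
There are 38503 indicators.
For each fixed pair i < j, the values π(i) and π(j) are two distinct elements of {1, …, 278} in uniformly random order; by symmetry P[π(i) > π(j)] = 1/2.
By linearity: E[X] = 38503 · (1/2) = C(278, 2) · (1/2) = 38503/2 = 38503/2 ≈ 19251.5000.

E[X] = 38503/2 = 19251.5000.


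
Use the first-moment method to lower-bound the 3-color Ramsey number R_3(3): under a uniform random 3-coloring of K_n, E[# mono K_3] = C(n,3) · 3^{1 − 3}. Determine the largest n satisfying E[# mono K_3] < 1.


We need C(n, 3) · 3^{1 − 3} < 1, i.e. C(n, 3) < 3^{3 − 1} = 9.
Check values of n near the boundary:
  n = 3: C(3, 3) = 1; 1 < 9? YES
  n = 4: C(4, 3) = 4; 4 < 9? YES
  n = 5: C(5, 3) = 10; 10 < 9? NO
The largest n with C(n, 3) < 9 is n = 4 (where E[X] = 4/9 ≈ 0.4444444). Hence R_3(3) > 4, i.e. R_3(3) ≥ 5.

Largest n = 4; hence R_3(3) > 4.


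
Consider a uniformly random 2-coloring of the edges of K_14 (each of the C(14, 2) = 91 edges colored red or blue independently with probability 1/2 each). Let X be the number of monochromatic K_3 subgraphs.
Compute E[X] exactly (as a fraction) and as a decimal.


Let X = Σ_S X_S over the C(14, 3) = 364 subsets S of size 3, where X_S = 1 if the K_3 on S is monochromatic.
For a fixed S, the K_3 on S has C(3, 2) = 3 edges. P[all 3 edges red] = (1/2)^3, and likewise for blue, so P[monochromatic] = 2·(1/2)^3 = 2^{1 − 3} = 1/4.
Summing: E[X] = C(14, 3) · 2^{1 − 3} = 364 · 1/4 = 91.
Numerically: E[X] ≈ 91.00000.

E[X] = C(14,3)·2^(1−C(3,2)) = 91 ≈ 91.00000.


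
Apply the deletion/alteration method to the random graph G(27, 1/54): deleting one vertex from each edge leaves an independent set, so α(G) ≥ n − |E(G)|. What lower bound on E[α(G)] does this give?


E[|E(G)|] = C(27, 2)·p = 351 · (1/54) = 13/2.
E[α(G)] ≥ n − E[|E(G)|] = 27 − 13/2 = 41/2.
Numerically: ≈ 20.500000.
(This is only a lower bound; the true E[α(G)] may be larger.)

E[α(G)] ≥ 41/2 ≈ 20.500000.


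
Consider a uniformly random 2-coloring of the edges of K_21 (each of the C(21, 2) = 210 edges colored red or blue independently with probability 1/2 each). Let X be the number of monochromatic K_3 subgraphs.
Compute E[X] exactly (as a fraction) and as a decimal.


Let X = Σ_S X_S over the C(21, 3) = 1330 subsets S of size 3, where X_S = 1 if the K_3 on S is monochromatic.
For a fixed S, the K_3 on S has C(3, 2) = 3 edges. P[all 3 edges red] = (1/2)^3, and likewise for blue, so P[monochromatic] = 2·(1/2)^3 = 2^{1 − 3} = 1/4.
By linearity of expectation: E[X] = C(21, 3) · 2^{1 − 3} = 1330 · 1/4 = 665/2.
Numerically: E[X] ≈ 332.50000.

E[X] = C(21,3)·2^(1−C(3,2)) = 665/2 ≈ 332.50000.


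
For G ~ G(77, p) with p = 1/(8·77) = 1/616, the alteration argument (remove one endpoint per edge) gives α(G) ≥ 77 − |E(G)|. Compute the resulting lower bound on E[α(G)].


E[|E(G)|] = C(77, 2)·p = 2926 · (1/616) = 19/4.
E[α(G)] ≥ n − E[|E(G)|] = 77 − 19/4 = 289/4.
Numerically: ≈ 72.250000.
(This is only a lower bound; the true E[α(G)] may be larger.)

E[α(G)] ≥ 289/4 ≈ 72.250000.


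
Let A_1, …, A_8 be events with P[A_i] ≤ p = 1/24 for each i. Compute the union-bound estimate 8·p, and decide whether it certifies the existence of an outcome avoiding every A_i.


Union bound: P[∪_{i=1}^{8} A_i] ≤ Σ_i P[A_i] ≤ 8·p = 8·(1/24) = 1/3.
Numerically: 1/3 ≈ 0.333.
Is 1/3 < 1? YES.
Since P[∪ A_i] ≤ 1/3 < 1, the complement has P[∩ A_i^c] ≥ 1 − 1/3 = 2/3 > 0, so some outcome avoids every A_i.

8·p = 1/3 ≈ 0.333; existence CERTIFIED by the union bound.


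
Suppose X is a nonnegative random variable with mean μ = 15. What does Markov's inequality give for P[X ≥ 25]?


μ = E[X] = 15, a = 25.
Markov: P[X ≥ 25] ≤ μ/a = (15)/25 = 3/5.
Numerically: ≈ 0.60000.
(Since a = 25 > μ = 15.00000, the bound 3/5 is < 1 and informative.)

P[X ≥ 25] ≤ 3/5 ≈ 0.60000.


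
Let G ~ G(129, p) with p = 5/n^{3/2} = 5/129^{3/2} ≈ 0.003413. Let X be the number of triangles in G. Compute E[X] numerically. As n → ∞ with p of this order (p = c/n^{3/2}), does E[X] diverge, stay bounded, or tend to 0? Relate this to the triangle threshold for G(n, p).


Number of potential triangles: C(129, 3) = 349504.
Each occurs with probability p³ ≈ (0.003413)³ ≈ 3.974260e-08.
By linearity: E[X] = C(129, 3)·p³ ≈ 349504 · 3.974260e-08 ≈ 0.0139.
Since α = 3/2 > 1, p = c/n^{3/2} = o(1/n) is below the triangle threshold p ~ 1/n. Asymptotically E[X] ~ (c³/6)·n^{3(1−α)} = (5³/6)·n^{-1.5} → 0, so by Markov's inequality G has no triangles w.h.p.

E[X] ≈ 0.0139; in regime p = Θ(1/n^{3/2}) E[X] tends to 0 (below the triangle threshold p ~ 1/n).


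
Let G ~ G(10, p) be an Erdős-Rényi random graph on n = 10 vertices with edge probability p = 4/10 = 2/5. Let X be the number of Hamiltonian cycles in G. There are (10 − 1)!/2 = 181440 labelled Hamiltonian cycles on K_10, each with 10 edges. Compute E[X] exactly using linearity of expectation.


K_10 has (10 − 1)!/2 = 181440 labelled Hamiltonian cycles.
For each such Hamiltonian cycle H, let X_H = 1 if all 10 edges of H are present in G. Then P[X_H = 1] = p^{10} = (2/5)^{10} = 1024/9765625.
Summing the indicators: E[X] = Σ_H E[X_H] = 181440 · p^{10} = 181440 · 1024/9765625 = 37158912/1953125.
Numerically: E[X] ≈ 19.0254.

E[X] = 181440 · (2/5)^{10} = 37158912/1953125 ≈ 19.0254.


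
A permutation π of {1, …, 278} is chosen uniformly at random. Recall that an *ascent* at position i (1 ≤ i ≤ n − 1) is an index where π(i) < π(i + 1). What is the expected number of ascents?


Write X = Σ X_I over i = 1, …, 277, with X_I the indicator of one ascent.
There are 277 indicators.
For each fixed i, the pair (π(i), π(i+1)) is a uniformly random ordered pair of distinct values from {1, …, 278}; by symmetry P[π(i) < π(i+1)] = 1/2.
By linearity: E[X] = 277 · (1/2) = (278 − 1) · (1/2) = 277/2 ≈ 138.500.

E[X] = 277/2 = 138.500.
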